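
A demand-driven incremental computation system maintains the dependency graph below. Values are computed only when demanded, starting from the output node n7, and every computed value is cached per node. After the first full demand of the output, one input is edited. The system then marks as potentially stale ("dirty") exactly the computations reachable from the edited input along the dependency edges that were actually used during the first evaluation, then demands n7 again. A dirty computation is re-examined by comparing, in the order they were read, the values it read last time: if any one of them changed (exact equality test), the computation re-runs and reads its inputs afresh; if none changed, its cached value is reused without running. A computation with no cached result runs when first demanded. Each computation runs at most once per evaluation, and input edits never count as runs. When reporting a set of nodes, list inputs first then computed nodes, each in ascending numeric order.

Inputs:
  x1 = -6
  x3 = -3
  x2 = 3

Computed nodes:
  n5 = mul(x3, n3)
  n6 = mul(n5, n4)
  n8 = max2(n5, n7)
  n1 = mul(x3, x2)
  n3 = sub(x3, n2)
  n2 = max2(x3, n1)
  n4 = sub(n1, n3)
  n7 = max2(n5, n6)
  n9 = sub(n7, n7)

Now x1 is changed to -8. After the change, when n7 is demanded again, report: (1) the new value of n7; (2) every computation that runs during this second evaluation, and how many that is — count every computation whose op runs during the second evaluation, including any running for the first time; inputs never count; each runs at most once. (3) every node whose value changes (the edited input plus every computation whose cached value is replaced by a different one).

New value of n7: 0.
Computations that run: none — 0 in total.
Values that change: x1.
Key observation: x1 is never demanded by the output, so the edit triggers no recomputation at all.

First evaluation (everything demanded from the output):
  n1 = mul(-3, 3) = -9
  n2 = max2(-3, -9) = -3
  n3 = sub(-3, -3) = 0
  n4 = sub(-9, 0) = -9
  n5 = mul(-3, 0) = 0
  n6 = mul(0, -9) = 0
  n7 = max2(0, 0) = 0

Propagation after the edit:
  x1 feeds no computation that the output demands — nothing is marked dirty and nothing runs.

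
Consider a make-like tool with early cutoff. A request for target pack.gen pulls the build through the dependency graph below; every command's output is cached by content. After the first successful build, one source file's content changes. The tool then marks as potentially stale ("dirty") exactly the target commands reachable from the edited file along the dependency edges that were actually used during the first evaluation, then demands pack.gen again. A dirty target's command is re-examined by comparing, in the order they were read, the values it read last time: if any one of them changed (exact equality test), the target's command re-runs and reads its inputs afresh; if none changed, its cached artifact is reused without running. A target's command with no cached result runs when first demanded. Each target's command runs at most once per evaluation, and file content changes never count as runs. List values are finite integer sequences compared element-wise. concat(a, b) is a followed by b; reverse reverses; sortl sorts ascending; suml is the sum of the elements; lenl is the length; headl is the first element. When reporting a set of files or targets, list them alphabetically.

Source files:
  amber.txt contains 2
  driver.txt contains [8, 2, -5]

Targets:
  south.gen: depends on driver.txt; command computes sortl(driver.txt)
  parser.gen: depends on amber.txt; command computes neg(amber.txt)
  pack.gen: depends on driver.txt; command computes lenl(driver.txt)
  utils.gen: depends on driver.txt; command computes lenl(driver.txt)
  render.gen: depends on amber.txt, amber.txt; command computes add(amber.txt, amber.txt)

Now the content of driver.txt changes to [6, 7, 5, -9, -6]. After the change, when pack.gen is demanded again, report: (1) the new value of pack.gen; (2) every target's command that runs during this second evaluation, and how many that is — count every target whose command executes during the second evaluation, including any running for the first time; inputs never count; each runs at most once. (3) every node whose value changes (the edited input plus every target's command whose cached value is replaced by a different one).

First demand of the output computes:
  pack.gen = lenl([8, 2, -5]) = 3

After the edit, cleaning proceeds:
  pack.gen: a read changed (driver.txt [8, 2, -5]->[6, 7, 5, -9, -6]) — executes, giving 5.

Demanding pack.gen again yields 5.
1 target commands run: pack.gen.
The nodes whose values change: driver.txt, pack.gen.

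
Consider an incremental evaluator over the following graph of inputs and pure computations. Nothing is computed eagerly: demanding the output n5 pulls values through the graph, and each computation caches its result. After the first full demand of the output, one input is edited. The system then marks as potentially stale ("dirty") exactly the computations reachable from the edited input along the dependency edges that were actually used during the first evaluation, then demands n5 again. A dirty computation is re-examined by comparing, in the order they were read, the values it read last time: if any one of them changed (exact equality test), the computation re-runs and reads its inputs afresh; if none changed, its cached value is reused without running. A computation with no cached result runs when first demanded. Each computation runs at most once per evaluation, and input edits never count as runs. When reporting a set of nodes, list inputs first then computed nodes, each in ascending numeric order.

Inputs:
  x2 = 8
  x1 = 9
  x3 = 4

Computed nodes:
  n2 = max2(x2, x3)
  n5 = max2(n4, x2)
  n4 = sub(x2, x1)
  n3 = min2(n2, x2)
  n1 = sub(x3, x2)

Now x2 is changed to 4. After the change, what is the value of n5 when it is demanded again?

n5 now evaluates to 4.

Initial pass — values computed on the first demand:
  n4 = sub(8, 9) = -1
  n5 = max2(-1, 8) = 8

Second demand — change propagation:
  n4: re-runs because x2 8->4; new result -5.
  n5: re-runs because n4 -1->-5; x2 8->4; new result 4.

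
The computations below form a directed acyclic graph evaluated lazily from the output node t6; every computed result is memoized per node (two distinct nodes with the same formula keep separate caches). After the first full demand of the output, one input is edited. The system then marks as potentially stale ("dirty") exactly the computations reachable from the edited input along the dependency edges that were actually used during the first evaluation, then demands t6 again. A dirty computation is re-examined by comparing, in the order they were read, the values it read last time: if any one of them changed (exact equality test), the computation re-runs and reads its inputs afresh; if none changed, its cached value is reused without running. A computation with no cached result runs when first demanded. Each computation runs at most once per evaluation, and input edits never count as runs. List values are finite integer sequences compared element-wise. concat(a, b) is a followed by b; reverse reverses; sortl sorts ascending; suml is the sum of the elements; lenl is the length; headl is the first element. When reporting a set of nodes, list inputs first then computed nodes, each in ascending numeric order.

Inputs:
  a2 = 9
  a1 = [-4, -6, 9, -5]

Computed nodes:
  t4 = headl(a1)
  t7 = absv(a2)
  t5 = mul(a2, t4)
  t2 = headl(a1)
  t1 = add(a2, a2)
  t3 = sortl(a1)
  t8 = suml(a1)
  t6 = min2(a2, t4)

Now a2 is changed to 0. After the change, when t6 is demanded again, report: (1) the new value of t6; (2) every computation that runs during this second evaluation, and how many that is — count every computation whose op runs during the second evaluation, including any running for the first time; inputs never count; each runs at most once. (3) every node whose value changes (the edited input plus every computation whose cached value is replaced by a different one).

Demanding t6 again yields -4.
1 computations run: t6.
The nodes whose values change: a2.

First demand of the output computes:
  t4 = headl([-4, -6, 9, -5]) = -4
  t6 = min2(9, -4) = -4

After the edit, cleaning proceeds:
  t6: a read changed (a2 9->0) — executes, giving -4 — identical to its old value.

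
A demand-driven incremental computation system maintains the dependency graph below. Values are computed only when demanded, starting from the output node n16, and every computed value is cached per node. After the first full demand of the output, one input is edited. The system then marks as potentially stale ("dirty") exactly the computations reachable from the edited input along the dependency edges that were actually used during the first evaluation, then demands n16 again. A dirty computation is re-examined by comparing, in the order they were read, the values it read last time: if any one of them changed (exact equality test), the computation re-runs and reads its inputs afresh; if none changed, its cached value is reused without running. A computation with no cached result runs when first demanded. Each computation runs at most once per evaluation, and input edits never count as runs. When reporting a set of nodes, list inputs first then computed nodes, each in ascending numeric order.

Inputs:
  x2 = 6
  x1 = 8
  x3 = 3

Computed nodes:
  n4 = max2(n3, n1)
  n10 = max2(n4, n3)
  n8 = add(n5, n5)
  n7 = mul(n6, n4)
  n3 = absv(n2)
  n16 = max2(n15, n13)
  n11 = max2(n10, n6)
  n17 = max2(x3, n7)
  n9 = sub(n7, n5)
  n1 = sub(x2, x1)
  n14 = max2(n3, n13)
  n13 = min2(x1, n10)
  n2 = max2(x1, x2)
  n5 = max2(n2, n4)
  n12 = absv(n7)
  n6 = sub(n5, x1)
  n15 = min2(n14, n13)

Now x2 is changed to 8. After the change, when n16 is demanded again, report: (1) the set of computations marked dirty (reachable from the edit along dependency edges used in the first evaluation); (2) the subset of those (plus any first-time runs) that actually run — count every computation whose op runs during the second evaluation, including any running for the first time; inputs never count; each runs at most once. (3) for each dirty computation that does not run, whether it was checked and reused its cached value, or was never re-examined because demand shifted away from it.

First evaluation (everything demanded from the output):
  n1 = sub(6, 8) = -2
  n2 = max2(8, 6) = 8
  n3 = absv(8) = 8
  n4 = max2(8, -2) = 8
  n10 = max2(8, 8) = 8
  n13 = min2(8, 8) = 8
  n14 = max2(8, 8) = 8
  n15 = min2(8, 8) = 8
  n16 = max2(8, 8) = 8

Propagation after the edit:
  n1: runs — x2 6->8; result 0.
  n2: runs — x2 6->8; result 8 (same value as before).
  n3: checked — values it read are unchanged (n2 unchanged); reused cached 8 without running.
  n4: runs — n1 -2->0; result 8 (same value as before).
  n10: checked — values it read are unchanged (n4 unchanged, n3 unchanged); reused cached 8 without running.
  n13: checked — values it read are unchanged (x1 unchanged, n10 unchanged); reused cached 8 without running.
  n14: checked — values it read are unchanged (n3 unchanged, n13 unchanged); reused cached 8 without running.
  n15: checked — values it read are unchanged (n14 unchanged, n13 unchanged); reused cached 8 without running.
  n16: checked — values it read are unchanged (n15 unchanged, n13 unchanged); reused cached 8 without running.

Key observation: the cutoff stops propagation at n3 — its inputs' values are unchanged, so it reuses its cache.

Marked dirty: n1, n2, n3, n4, n10, n13, n14, n15, n16.
Computations that run: n1, n2, n4 — 3 in total.
Checked but reused from cache: n3, n10, n13, n14, n15, n16.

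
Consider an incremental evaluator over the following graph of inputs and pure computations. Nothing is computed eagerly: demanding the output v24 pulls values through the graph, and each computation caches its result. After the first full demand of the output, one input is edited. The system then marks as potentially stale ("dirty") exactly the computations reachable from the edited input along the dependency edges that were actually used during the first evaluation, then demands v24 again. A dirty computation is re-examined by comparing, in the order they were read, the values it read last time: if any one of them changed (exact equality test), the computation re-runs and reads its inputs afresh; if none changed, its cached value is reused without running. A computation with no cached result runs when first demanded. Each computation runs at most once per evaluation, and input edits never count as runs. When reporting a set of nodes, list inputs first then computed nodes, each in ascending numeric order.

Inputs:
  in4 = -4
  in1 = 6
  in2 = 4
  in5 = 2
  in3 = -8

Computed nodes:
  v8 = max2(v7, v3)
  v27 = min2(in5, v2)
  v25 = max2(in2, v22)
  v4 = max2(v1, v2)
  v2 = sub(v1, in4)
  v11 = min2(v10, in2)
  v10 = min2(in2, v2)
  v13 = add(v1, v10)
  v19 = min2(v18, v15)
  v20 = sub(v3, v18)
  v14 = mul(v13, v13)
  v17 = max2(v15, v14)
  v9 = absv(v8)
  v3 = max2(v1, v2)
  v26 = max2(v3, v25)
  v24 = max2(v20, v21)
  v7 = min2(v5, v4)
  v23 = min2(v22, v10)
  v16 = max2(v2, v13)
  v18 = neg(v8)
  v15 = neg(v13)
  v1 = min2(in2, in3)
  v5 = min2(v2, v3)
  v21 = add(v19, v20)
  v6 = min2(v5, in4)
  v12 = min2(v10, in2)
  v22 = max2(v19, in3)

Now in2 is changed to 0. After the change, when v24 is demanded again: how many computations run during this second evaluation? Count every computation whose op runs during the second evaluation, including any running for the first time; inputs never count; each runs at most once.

Initial pass — values computed on the first demand:
  v1 = min2(4, -8) = -8
  v2 = sub(-8, -4) = -4
  v3 = max2(-8, -4) = -4
  v4 = max2(-8, -4) = -4
  v5 = min2(-4, -4) = -4
  v7 = min2(-4, -4) = -4
  v8 = max2(-4, -4) = -4
  v10 = min2(4, -4) = -4
  v13 = add(-8, -4) = -12
  v15 = neg(-12) = 12
  v18 = neg(-4) = 4
  v19 = min2(4, 12) = 4
  v20 = sub(-4, 4) = -8
  v21 = add(4, -8) = -4
  v24 = max2(-8, -4) = -4

Second demand — change propagation:
  v1: re-runs because in2 4->0; new result -8 (unchanged).
  v2: re-examined; everything it read last time is the same (v1 unchanged, in4 unchanged) — cache -4 kept, no run.
  v3: re-examined; everything it read last time is the same (v1 unchanged, v2 unchanged) — cache -4 kept, no run.
  v4: re-examined; everything it read last time is the same (v1 unchanged, v2 unchanged) — cache -4 kept, no run.
  v5: re-examined; everything it read last time is the same (v2 unchanged, v3 unchanged) — cache -4 kept, no run.
  v7: re-examined; everything it read last time is the same (v5 unchanged, v4 unchanged) — cache -4 kept, no run.
  v8: re-examined; everything it read last time is the same (v7 unchanged, v3 unchanged) — cache -4 kept, no run.
  v10: re-runs because in2 4->0; new result -4 (unchanged).
  v13: re-examined; everything it read last time is the same (v1 unchanged, v10 unchanged) — cache -12 kept, no run.
  v15: re-examined; everything it read last time is the same (v13 unchanged) — cache 12 kept, no run.
  v18: re-examined; everything it read last time is the same (v8 unchanged) — cache 4 kept, no run.
  v19: re-examined; everything it read last time is the same (v18 unchanged, v15 unchanged) — cache 4 kept, no run.
  v20: re-examined; everything it read last time is the same (v3 unchanged, v18 unchanged) — cache -8 kept, no run.
  v21: re-examined; everything it read last time is the same (v19 unchanged, v20 unchanged) — cache -4 kept, no run.
  v24: re-examined; everything it read last time is the same (v20 unchanged, v21 unchanged) — cache -4 kept, no run.

The important point: at v2 every value read last time is unchanged, so the dirty flag clears without a run.

Run set: v1, v10 (2 run).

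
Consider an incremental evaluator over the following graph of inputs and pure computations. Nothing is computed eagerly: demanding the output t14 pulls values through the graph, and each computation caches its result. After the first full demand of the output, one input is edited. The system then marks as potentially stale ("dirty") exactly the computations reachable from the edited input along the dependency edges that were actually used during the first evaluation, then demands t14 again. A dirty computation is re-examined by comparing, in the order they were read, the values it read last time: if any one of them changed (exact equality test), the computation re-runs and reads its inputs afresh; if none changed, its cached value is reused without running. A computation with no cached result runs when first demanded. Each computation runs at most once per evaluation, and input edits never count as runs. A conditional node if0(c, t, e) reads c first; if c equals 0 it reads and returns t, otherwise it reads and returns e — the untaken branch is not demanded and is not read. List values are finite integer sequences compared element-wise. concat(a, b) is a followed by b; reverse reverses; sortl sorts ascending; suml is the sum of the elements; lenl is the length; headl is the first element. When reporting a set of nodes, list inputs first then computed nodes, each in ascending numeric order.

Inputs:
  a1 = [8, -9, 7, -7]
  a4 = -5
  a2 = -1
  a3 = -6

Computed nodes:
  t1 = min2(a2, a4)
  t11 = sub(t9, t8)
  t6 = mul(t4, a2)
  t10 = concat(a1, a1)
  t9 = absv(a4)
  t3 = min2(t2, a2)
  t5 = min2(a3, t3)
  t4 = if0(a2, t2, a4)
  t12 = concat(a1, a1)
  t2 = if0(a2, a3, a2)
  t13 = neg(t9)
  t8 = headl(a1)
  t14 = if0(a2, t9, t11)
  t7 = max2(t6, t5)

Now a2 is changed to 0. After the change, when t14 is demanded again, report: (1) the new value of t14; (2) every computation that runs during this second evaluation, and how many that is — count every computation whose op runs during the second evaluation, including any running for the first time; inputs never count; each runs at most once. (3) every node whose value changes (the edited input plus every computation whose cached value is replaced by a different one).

t14 now evaluates to 5.
Run set: t14 (1 run).
Changed values: a2, t14.

Initial pass — values computed on the first demand:
  t8 = headl([8, -9, 7, -7]) = 8
  t9 = absv(-5) = 5
  t11 = sub(5, 8) = -3
  t14 = if0(a2=-1 -> else branch t11) = -3

Second demand — change propagation:
  t14: re-runs because a2 -1->0; new result 5.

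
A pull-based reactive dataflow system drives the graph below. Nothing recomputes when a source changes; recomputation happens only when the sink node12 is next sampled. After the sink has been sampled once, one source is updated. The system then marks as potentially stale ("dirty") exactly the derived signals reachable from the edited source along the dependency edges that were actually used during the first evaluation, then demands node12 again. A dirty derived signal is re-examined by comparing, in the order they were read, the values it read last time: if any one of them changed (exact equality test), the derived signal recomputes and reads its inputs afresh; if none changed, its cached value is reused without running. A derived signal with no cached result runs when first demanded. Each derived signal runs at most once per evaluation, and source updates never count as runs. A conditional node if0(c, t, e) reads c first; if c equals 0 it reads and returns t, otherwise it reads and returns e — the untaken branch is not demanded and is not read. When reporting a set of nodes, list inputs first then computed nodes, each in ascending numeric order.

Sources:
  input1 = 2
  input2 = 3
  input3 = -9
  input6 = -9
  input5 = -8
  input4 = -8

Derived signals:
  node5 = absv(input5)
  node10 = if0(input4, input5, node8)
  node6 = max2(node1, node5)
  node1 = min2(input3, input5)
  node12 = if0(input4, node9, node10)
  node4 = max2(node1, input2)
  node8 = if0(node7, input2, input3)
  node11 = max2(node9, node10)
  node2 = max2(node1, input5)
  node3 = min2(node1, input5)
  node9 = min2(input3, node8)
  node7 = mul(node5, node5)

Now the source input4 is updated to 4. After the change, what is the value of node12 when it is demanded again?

First evaluation (everything demanded from the output):
  node5 = absv(-8) = 8
  node7 = mul(8, 8) = 64
  node8 = if0(node7=64 -> else branch input3) = -9
  node10 = if0(input4=-8 -> else branch node8) = -9
  node12 = if0(input4=-8 -> else branch node10) = -9

Propagation after the edit:
  node10: runs — input4 -8->4; result -9 (same value as before).
  node12: runs — input4 -8->4; result -9 (same value as before).

New value of node12: -9.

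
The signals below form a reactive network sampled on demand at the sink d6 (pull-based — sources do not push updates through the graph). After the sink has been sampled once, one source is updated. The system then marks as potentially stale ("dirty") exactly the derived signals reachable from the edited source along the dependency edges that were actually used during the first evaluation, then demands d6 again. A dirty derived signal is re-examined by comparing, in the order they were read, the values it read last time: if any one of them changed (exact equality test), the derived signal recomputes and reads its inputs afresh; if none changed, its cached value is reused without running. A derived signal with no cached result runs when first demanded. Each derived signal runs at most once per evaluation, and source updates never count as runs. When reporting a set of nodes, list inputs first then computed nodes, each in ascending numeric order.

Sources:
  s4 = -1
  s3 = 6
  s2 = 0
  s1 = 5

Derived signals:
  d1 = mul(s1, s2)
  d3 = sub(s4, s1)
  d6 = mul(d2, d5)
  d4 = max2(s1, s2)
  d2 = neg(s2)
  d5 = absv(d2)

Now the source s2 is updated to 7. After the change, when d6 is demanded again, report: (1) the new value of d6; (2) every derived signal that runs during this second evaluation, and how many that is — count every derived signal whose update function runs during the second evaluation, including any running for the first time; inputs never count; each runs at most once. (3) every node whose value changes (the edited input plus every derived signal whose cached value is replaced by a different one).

d6 now evaluates to -49.
Run set: d2, d5, d6 (3 run).
Changed values: s2, d2, d5, d6.

Initial pass — values computed on the first demand:
  d2 = neg(0) = 0
  d5 = absv(0) = 0
  d6 = mul(0, 0) = 0

Second demand — change propagation:
  d2: re-runs because s2 0->7; new result -7.
  d5: re-runs because d2 0->-7; new result 7.
  d6: re-runs because d2 0->-7; d5 0->7; new result -49.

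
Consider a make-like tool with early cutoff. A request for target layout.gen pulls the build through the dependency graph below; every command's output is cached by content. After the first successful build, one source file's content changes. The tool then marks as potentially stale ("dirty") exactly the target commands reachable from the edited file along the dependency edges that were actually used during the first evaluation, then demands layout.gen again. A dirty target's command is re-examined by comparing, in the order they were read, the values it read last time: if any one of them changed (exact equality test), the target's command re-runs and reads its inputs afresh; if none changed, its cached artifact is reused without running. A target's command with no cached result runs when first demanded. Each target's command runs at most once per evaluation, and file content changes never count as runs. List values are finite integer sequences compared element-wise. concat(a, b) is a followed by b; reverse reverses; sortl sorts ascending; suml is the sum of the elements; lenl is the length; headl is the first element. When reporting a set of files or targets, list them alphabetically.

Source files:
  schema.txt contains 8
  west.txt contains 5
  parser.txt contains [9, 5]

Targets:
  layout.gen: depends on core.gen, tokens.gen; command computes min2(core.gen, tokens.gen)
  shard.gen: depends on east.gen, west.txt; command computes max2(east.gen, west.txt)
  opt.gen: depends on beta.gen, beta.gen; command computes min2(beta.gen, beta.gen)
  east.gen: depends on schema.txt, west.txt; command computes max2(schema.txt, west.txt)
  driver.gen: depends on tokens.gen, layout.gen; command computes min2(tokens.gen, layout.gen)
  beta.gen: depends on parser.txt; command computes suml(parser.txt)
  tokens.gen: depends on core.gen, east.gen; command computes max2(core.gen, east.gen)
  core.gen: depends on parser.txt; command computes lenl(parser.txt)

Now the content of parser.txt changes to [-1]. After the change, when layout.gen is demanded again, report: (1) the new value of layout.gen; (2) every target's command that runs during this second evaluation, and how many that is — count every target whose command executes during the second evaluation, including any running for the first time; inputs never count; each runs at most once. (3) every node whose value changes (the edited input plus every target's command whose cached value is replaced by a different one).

Demanding layout.gen again yields 1.
3 target commands run: core.gen, layout.gen, tokens.gen.
The nodes whose values change: core.gen, layout.gen, parser.txt.

First demand of the output computes:
  core.gen = lenl([9, 5]) = 2
  east.gen = max2(8, 5) = 8
  tokens.gen = max2(2, 8) = 8
  layout.gen = min2(2, 8) = 2

After the edit, cleaning proceeds:
  core.gen: a read changed (parser.txt [9, 5]->[-1]) — executes, giving 1.
  tokens.gen: a read changed (core.gen 2->1) — executes, giving 8 — identical to its old value.
  layout.gen: a read changed (core.gen 2->1) — executes, giving 1.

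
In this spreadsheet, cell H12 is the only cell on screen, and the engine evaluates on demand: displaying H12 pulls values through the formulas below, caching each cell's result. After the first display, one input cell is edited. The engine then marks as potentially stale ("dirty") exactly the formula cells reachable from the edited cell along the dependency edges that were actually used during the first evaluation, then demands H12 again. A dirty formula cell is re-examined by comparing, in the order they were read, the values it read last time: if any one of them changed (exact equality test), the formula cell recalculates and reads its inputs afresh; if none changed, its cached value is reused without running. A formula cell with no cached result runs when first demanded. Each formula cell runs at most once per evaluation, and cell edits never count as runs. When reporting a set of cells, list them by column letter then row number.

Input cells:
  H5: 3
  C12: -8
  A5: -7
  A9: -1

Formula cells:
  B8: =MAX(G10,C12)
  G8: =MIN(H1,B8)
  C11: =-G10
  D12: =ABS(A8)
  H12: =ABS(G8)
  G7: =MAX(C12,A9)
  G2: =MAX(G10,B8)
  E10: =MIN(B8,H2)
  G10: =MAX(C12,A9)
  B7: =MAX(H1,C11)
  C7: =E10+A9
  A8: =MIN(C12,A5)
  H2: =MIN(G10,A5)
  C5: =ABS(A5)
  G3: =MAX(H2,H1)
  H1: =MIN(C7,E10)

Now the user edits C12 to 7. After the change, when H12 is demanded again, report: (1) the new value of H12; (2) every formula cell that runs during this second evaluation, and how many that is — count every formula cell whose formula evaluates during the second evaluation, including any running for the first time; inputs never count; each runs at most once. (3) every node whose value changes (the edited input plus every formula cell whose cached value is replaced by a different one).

Initial pass — values computed on the first demand:
  G10 = MAX(-8, -1) = -1
  B8 = MAX(-1, -8) = -1
  H2 = MIN(-1, -7) = -7
  E10 = MIN(-1, -7) = -7
  C7 = -7 + -1 = -8
  H1 = MIN(-8, -7) = -8
  G8 = MIN(-8, -1) = -8
  H12 = ABS(-8) = 8

Second demand — change propagation:
  G10: re-runs because C12 -8->7; new result 7.
  B8: re-runs because G10 -1->7; C12 -8->7; new result 7.
  H2: re-runs because G10 -1->7; new result -7 (unchanged).
  E10: re-runs because B8 -1->7; new result -7 (unchanged).
  C7: re-examined; everything it read last time is the same (E10 unchanged, A9 unchanged) — cache -8 kept, no run.
  H1: re-examined; everything it read last time is the same (C7 unchanged, E10 unchanged) — cache -8 kept, no run.
  G8: re-runs because B8 -1->7; new result -8 (unchanged).
  H12: re-examined; everything it read last time is the same (G8 unchanged) — cache 8 kept, no run.

The important point: at C7 every value read last time is unchanged, so the dirty flag clears without a run.

H12 now evaluates to 8.
Run set: B8, E10, G8, G10, H2 (5 run).
Changed values: B8, C12, G10.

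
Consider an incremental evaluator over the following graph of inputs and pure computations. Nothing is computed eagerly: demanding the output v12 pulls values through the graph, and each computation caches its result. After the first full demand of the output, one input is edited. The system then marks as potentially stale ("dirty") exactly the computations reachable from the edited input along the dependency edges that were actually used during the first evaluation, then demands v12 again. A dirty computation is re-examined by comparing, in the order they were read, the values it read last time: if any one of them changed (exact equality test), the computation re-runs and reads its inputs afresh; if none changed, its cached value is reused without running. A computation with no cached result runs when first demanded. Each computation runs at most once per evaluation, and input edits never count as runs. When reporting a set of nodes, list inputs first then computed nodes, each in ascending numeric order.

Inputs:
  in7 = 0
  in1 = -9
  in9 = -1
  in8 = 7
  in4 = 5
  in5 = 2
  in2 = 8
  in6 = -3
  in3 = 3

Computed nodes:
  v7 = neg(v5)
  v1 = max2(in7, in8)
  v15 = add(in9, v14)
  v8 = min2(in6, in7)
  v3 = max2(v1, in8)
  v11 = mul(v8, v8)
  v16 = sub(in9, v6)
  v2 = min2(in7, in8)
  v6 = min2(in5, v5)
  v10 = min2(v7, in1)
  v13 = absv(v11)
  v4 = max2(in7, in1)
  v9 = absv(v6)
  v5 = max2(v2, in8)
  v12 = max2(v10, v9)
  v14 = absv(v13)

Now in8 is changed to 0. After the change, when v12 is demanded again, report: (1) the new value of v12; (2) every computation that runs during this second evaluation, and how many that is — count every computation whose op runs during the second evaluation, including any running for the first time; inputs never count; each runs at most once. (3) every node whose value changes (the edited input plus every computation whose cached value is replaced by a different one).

Initial pass — values computed on the first demand:
  v2 = min2(0, 7) = 0
  v5 = max2(0, 7) = 7
  v6 = min2(2, 7) = 2
  v7 = neg(7) = -7
  v9 = absv(2) = 2
  v10 = min2(-7, -9) = -9
  v12 = max2(-9, 2) = 2

Second demand — change propagation:
  v2: re-runs because in8 7->0; new result 0 (unchanged).
  v5: re-runs because in8 7->0; new result 0.
  v6: re-runs because v5 7->0; new result 0.
  v7: re-runs because v5 7->0; new result 0.
  v9: re-runs because v6 2->0; new result 0.
  v10: re-runs because v7 -7->0; new result -9 (unchanged).
  v12: re-runs because v9 2->0; new result 0.

v12 now evaluates to 0.
Run set: v2, v5, v6, v7, v9, v10, v12 (7 run).
Changed values: in8, v5, v6, v7, v9, v12.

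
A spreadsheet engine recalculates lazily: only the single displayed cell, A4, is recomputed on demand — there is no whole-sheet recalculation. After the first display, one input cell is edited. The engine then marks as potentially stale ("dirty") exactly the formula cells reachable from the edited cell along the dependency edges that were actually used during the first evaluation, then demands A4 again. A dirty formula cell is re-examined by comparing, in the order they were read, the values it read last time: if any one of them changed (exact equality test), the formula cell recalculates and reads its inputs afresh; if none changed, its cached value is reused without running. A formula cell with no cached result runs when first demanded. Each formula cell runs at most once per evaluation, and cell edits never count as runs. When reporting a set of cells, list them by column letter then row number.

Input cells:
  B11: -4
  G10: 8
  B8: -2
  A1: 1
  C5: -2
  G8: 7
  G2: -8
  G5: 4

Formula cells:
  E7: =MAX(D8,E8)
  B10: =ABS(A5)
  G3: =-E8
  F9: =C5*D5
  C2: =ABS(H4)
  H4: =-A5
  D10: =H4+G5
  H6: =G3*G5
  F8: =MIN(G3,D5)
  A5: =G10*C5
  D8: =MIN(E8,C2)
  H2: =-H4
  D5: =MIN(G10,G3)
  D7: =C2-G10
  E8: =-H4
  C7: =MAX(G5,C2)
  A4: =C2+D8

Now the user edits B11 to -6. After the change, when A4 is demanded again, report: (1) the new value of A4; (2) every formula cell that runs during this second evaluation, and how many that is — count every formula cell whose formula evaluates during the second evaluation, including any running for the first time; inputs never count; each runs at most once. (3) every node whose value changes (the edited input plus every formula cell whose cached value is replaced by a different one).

New value of A4: 0.
Formula cells that run: none — 0 in total.
Values that change: B11.
Key observation: B11 is never demanded by the output, so the edit triggers no recomputation at all.

First evaluation (everything demanded from the output):
  A5 = 8 * -2 = -16
  H4 = -(-16) = 16
  C2 = ABS(16) = 16
  E8 = -(16) = -16
  D8 = MIN(-16, 16) = -16
  A4 = 16 + -16 = 0

Propagation after the edit:
  B11 feeds no computation that the output demands — nothing is marked dirty and nothing runs.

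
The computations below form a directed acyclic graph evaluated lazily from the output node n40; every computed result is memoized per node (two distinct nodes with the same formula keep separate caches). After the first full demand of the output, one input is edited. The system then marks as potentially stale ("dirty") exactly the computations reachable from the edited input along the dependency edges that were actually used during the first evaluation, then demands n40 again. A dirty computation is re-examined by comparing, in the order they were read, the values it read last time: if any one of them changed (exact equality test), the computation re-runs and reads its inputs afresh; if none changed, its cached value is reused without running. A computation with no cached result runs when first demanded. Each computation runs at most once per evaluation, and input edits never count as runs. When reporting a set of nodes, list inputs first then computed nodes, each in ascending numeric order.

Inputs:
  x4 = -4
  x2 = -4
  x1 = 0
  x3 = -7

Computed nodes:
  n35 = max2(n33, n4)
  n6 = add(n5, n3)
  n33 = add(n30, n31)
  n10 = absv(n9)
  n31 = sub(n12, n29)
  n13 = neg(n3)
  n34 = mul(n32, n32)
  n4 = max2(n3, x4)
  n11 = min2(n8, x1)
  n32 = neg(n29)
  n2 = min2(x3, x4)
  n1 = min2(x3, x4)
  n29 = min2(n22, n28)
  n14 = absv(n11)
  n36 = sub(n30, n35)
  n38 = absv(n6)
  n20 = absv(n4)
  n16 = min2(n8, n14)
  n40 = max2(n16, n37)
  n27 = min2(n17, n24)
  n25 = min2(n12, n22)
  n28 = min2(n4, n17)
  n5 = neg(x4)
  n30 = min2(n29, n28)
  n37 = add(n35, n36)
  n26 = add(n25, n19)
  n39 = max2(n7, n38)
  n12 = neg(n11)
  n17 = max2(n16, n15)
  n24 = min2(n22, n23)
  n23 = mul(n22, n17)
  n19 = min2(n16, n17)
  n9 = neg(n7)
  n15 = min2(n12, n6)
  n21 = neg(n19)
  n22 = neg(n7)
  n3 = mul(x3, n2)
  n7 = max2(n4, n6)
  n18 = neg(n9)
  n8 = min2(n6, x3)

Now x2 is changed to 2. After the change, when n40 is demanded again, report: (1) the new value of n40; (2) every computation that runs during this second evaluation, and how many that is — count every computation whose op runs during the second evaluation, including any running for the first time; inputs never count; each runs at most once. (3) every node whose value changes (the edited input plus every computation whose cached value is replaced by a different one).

First demand of the output computes:
  n2 = min2(-7, -4) = -7
  n3 = mul(-7, -7) = 49
  n4 = max2(49, -4) = 49
  n5 = neg(-4) = 4
  n6 = add(4, 49) = 53
  n7 = max2(49, 53) = 53
  n8 = min2(53, -7) = -7
  n11 = min2(-7, 0) = -7
  n12 = neg(-7) = 7
  n14 = absv(-7) = 7
  n15 = min2(7, 53) = 7
  n16 = min2(-7, 7) = -7
  n17 = max2(-7, 7) = 7
  n22 = neg(53) = -53
  n28 = min2(49, 7) = 7
  n29 = min2(-53, 7) = -53
  n30 = min2(-53, 7) = -53
  n31 = sub(7, -53) = 60
  n33 = add(-53, 60) = 7
  n35 = max2(7, 49) = 49
  n36 = sub(-53, 49) = -102
  n37 = add(49, -102) = -53
  n40 = max2(-7, -53) = -7

After the edit, cleaning proceeds:
  no node depends on x2 at all; the second demand re-runs nothing.

Note the shortcut — nothing in the graph depends on x2 at all, so no recomputation happens.

Demanding n40 again yields -7.
0 computations run: none.
The nodes whose values change: x2.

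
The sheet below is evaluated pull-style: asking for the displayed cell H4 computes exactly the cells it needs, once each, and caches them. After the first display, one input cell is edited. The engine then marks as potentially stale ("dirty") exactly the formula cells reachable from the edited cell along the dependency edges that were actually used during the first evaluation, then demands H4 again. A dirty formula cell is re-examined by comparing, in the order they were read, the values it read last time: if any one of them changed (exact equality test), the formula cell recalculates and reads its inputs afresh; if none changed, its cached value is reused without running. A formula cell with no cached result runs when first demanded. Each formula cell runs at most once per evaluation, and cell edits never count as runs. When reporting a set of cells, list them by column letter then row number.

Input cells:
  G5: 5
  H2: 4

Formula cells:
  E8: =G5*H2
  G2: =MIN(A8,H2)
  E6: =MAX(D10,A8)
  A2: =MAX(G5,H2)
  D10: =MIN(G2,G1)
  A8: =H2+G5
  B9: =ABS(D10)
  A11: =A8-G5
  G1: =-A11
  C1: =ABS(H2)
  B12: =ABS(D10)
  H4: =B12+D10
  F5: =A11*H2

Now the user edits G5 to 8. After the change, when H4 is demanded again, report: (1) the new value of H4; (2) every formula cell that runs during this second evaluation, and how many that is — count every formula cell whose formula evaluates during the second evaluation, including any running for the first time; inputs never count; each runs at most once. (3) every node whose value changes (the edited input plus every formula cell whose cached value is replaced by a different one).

First demand of the output computes:
  A8 = 4 + 5 = 9
  A11 = 9 - 5 = 4
  G1 = -(4) = -4
  G2 = MIN(9, 4) = 4
  D10 = MIN(4, -4) = -4
  B12 = ABS(-4) = 4
  H4 = 4 + -4 = 0

After the edit, cleaning proceeds:
  A8: a read changed (G5 5->8) — executes, giving 12.
  A11: a read changed (A8 9->12; G5 5->8) — executes, giving 4 — identical to its old value.
  G1: dirty, but its reads are unchanged (A11 unchanged); cached -4 stands.
  G2: a read changed (A8 9->12) — executes, giving 4 — identical to its old value.
  D10: dirty, but its reads are unchanged (G2 unchanged, G1 unchanged); cached -4 stands.
  B12: dirty, but its reads are unchanged (D10 unchanged); cached 4 stands.
  H4: dirty, but its reads are unchanged (B12 unchanged, D10 unchanged); cached 0 stands.

Note where the cutoff bites: G1 is checked, finds nothing changed, and keeps its cache.

Demanding H4 again yields 0.
3 formula cells run: A8, A11, G2.
The nodes whose values change: A8, G5.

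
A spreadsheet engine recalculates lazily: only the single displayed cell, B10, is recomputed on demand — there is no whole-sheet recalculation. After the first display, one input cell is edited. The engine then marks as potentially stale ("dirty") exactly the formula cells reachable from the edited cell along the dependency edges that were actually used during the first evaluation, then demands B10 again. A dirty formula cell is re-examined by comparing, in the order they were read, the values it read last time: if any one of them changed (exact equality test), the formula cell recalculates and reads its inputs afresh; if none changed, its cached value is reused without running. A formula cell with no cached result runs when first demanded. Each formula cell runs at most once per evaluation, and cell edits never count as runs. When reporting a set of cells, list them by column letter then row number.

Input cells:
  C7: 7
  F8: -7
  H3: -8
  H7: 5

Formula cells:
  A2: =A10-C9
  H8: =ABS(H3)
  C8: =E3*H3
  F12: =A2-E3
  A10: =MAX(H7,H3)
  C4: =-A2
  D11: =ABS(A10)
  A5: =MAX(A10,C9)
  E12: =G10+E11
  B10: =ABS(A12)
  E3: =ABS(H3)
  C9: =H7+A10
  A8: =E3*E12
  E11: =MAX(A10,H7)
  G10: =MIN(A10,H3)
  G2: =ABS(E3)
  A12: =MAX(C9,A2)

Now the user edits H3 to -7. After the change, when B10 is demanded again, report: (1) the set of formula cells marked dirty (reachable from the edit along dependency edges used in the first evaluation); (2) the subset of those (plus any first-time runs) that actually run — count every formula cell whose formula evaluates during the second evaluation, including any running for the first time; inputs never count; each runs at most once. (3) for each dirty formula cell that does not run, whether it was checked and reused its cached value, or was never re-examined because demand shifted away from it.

Marked dirty: A2, A10, A12, B10, C9.
Formula cells that run: A10 — 1 in total.
Checked but reused from cache: A2, A12, B10, C9.
Key observation: the change is absorbed at A10 — it re-runs but produces the same value, and the output's value is unchanged.

First evaluation (everything demanded from the output):
  A10 = MAX(5, -8) = 5
  C9 = 5 + 5 = 10
  A2 = 5 - 10 = -5
  A12 = MAX(10, -5) = 10
  B10 = ABS(10) = 10

Propagation after the edit:
  A10: runs — H3 -8->-7; result 5 (same value as before).
  C9: checked — values it read are unchanged (H7 unchanged, A10 unchanged); reused cached 10 without running.
  A2: checked — values it read are unchanged (A10 unchanged, C9 unchanged); reused cached -5 without running.
  A12: checked — values it read are unchanged (C9 unchanged, A2 unchanged); reused cached 10 without running.
  B10: checked — values it read are unchanged (A12 unchanged); reused cached 10 without running.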